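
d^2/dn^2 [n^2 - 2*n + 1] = 2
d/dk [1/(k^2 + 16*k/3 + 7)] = 6*(-3*k - 8)/(3*k^2 + 16*k + 21)^2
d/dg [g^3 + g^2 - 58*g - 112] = 3*g^2 + 2*g - 58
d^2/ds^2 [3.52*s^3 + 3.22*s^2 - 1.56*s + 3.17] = 21.12*s + 6.44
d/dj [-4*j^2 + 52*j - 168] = 52 - 8*j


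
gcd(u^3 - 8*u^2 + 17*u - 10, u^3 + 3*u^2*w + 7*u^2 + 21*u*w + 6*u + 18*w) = 1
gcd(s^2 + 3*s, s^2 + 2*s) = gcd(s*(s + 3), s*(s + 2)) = s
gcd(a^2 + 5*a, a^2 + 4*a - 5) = a + 5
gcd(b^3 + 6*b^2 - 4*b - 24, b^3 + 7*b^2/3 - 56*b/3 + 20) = b^2 + 4*b - 12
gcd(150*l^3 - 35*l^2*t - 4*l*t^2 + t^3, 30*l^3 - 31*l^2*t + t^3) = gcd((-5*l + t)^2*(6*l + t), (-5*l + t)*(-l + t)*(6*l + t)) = -30*l^2 + l*t + t^2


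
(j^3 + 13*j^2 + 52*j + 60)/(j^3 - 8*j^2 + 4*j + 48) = (j^2 + 11*j + 30)/(j^2 - 10*j + 24)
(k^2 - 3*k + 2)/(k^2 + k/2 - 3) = 2*(k^2 - 3*k + 2)/(2*k^2 + k - 6)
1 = 1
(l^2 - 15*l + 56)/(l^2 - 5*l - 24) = (l - 7)/(l + 3)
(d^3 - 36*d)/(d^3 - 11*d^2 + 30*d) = (d + 6)/(d - 5)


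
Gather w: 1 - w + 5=6 - w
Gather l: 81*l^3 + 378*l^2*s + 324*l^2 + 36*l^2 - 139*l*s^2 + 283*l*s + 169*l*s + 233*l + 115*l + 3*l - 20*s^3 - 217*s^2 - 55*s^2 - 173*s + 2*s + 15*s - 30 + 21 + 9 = 81*l^3 + l^2*(378*s + 360) + l*(-139*s^2 + 452*s + 351) - 20*s^3 - 272*s^2 - 156*s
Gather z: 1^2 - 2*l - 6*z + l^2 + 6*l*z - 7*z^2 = l^2 - 2*l - 7*z^2 + z*(6*l - 6) + 1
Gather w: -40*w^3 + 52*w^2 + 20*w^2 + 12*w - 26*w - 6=-40*w^3 + 72*w^2 - 14*w - 6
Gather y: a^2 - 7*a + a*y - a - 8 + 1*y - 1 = a^2 - 8*a + y*(a + 1) - 9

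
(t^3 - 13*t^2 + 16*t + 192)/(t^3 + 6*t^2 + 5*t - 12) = (t^2 - 16*t + 64)/(t^2 + 3*t - 4)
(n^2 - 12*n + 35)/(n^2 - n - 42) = (n - 5)/(n + 6)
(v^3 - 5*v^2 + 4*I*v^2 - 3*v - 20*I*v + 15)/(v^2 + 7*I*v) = (v^3 + v^2*(-5 + 4*I) - v*(3 + 20*I) + 15)/(v*(v + 7*I))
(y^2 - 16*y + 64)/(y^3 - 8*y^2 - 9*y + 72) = (y - 8)/(y^2 - 9)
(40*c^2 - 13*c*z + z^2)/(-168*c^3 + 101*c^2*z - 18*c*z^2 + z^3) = (-5*c + z)/(21*c^2 - 10*c*z + z^2)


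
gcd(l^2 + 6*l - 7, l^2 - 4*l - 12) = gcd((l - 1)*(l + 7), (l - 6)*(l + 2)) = 1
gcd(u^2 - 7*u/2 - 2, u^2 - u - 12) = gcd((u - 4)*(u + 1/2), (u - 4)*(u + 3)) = u - 4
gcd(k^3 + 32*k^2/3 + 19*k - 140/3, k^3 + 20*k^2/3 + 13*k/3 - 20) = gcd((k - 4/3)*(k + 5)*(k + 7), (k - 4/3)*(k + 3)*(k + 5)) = k^2 + 11*k/3 - 20/3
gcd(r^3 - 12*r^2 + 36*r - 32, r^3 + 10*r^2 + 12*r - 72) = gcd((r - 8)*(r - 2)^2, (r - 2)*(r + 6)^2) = r - 2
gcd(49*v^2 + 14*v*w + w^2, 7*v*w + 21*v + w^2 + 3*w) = 7*v + w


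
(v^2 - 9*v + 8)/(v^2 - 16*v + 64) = (v - 1)/(v - 8)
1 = 1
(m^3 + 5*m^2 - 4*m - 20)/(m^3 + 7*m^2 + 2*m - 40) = (m + 2)/(m + 4)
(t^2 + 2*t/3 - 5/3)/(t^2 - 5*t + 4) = (t + 5/3)/(t - 4)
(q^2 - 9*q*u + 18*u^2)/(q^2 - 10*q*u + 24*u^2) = (q - 3*u)/(q - 4*u)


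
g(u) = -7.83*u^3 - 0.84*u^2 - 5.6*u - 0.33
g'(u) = -23.49*u^2 - 1.68*u - 5.6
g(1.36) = -29.20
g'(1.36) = -51.33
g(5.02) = -1040.15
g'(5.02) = -605.99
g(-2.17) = 87.88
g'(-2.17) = -112.57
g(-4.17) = 576.18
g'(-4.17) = -407.06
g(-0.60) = 4.42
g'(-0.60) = -13.05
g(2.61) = -159.88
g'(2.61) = -170.00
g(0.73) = -7.91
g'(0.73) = -19.34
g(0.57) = -5.24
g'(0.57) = -14.19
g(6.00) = -1755.45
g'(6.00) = -861.32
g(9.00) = -5826.84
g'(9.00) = -1923.41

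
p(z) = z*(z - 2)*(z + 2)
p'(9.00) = 239.00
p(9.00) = 693.00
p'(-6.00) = 104.00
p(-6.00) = -192.00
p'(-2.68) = 17.55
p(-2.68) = -8.53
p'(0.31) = -3.71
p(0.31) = -1.21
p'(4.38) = 53.55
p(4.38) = 66.51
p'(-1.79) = 5.61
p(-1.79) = 1.42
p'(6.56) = 125.10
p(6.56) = 256.06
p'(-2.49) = 14.60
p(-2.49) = -5.48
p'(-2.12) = 9.48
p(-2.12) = -1.05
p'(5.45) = 85.11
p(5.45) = 140.08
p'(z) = z*(z - 2) + z*(z + 2) + (z - 2)*(z + 2)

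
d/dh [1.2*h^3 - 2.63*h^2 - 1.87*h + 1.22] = 3.6*h^2 - 5.26*h - 1.87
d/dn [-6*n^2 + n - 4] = 1 - 12*n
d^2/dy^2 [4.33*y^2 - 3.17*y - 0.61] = 8.66000000000000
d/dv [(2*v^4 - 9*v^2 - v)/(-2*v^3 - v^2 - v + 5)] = (-v*(6*v^2 + 2*v + 1)*(-2*v^3 + 9*v + 1) + (-8*v^3 + 18*v + 1)*(2*v^3 + v^2 + v - 5))/(2*v^3 + v^2 + v - 5)^2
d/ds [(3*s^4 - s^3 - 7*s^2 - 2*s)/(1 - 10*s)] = (-90*s^4 + 32*s^3 + 67*s^2 - 14*s - 2)/(100*s^2 - 20*s + 1)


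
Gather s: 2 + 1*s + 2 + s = 2*s + 4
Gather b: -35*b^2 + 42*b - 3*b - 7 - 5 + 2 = -35*b^2 + 39*b - 10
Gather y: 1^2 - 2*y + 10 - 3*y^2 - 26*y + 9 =-3*y^2 - 28*y + 20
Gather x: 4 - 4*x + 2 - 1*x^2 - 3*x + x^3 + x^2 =x^3 - 7*x + 6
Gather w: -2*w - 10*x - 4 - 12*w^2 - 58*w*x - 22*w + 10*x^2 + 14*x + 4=-12*w^2 + w*(-58*x - 24) + 10*x^2 + 4*x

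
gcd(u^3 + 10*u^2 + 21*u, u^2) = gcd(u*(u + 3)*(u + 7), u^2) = u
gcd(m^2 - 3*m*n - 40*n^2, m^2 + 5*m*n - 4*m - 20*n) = m + 5*n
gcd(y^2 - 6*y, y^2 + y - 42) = y - 6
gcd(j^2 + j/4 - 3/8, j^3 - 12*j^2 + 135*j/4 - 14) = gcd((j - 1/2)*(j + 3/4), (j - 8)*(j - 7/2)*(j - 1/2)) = j - 1/2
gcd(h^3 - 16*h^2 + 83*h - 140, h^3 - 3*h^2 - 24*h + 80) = h - 4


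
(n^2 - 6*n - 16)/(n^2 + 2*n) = (n - 8)/n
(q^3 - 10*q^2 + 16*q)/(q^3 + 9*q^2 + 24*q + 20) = q*(q^2 - 10*q + 16)/(q^3 + 9*q^2 + 24*q + 20)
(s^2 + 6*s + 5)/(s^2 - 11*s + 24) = (s^2 + 6*s + 5)/(s^2 - 11*s + 24)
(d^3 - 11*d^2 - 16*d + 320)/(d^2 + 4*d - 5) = (d^2 - 16*d + 64)/(d - 1)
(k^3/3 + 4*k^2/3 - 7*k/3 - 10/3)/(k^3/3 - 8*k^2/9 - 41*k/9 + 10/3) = 3*(k^3 + 4*k^2 - 7*k - 10)/(3*k^3 - 8*k^2 - 41*k + 30)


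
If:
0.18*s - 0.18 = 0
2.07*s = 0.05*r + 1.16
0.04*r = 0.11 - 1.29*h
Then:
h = -0.48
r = 18.20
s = 1.00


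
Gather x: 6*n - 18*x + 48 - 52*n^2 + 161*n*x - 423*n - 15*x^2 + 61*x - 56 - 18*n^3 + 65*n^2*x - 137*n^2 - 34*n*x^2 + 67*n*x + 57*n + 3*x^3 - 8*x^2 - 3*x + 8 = -18*n^3 - 189*n^2 - 360*n + 3*x^3 + x^2*(-34*n - 23) + x*(65*n^2 + 228*n + 40)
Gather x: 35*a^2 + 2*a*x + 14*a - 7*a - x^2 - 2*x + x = 35*a^2 + 7*a - x^2 + x*(2*a - 1)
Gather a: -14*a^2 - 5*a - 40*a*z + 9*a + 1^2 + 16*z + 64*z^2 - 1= -14*a^2 + a*(4 - 40*z) + 64*z^2 + 16*z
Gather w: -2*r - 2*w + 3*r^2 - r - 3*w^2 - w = 3*r^2 - 3*r - 3*w^2 - 3*w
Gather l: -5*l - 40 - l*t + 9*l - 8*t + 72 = l*(4 - t) - 8*t + 32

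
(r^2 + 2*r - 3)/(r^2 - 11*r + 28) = (r^2 + 2*r - 3)/(r^2 - 11*r + 28)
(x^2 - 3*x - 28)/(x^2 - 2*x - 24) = (x - 7)/(x - 6)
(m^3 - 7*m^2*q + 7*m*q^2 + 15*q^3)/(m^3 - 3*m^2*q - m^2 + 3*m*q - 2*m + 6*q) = (m^2 - 4*m*q - 5*q^2)/(m^2 - m - 2)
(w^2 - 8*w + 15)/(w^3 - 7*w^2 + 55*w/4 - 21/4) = 4*(w - 5)/(4*w^2 - 16*w + 7)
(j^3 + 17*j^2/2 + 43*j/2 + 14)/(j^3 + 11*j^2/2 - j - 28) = (j + 1)/(j - 2)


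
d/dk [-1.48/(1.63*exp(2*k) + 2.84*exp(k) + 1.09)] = (4.8248*exp(k) + 4.2032)*exp(k)/(1.63*exp(2*k) + 2.84*exp(k) + 1.09)^2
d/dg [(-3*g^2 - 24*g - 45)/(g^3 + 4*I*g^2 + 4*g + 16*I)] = (3*g^4 + 48*g^3 + g^2*(123 + 96*I) + 264*I*g + 180 - 384*I)/(g^6 + 8*I*g^5 - 8*g^4 + 64*I*g^3 - 112*g^2 + 128*I*g - 256)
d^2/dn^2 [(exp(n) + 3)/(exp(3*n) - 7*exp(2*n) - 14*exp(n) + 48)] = (4*exp(3*n) - 30*exp(2*n) + 36*exp(n) + 160)*exp(n)/(exp(6*n) - 30*exp(5*n) + 348*exp(4*n) - 1960*exp(3*n) + 5568*exp(2*n) - 7680*exp(n) + 4096)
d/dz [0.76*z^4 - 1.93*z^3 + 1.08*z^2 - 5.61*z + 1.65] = 3.04*z^3 - 5.79*z^2 + 2.16*z - 5.61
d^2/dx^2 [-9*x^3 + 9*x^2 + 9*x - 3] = 18 - 54*x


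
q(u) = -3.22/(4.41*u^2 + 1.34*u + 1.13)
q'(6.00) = 0.01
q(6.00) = -0.02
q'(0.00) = 3.38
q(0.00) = -2.85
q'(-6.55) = -0.01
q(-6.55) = -0.02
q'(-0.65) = -3.14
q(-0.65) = -1.52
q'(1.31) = 0.38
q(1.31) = -0.31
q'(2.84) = 0.05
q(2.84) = -0.08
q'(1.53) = 0.26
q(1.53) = -0.24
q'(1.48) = 0.28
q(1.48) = -0.25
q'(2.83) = 0.05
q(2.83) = -0.08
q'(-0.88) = -1.83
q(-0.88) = -0.96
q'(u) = -3.22*(-8.82*u - 1.34)/(4.41*u^2 + 1.34*u + 1.13)^2 = (28.4004*u + 4.3148)/(4.41*u^2 + 1.34*u + 1.13)^2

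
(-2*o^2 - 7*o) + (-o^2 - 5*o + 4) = -3*o^2 - 12*o + 4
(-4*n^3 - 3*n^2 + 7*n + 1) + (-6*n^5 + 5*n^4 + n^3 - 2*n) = -6*n^5 + 5*n^4 - 3*n^3 - 3*n^2 + 5*n + 1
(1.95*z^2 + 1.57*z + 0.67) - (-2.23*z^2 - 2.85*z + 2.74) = 4.18*z^2 + 4.42*z - 2.07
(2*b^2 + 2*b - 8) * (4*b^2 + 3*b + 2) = 8*b^4 + 14*b^3 - 22*b^2 - 20*b - 16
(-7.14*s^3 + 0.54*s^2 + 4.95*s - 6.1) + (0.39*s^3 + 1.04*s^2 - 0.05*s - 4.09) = -6.75*s^3 + 1.58*s^2 + 4.9*s - 10.19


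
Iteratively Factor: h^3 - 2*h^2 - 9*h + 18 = (h - 3)*(h^2 + h - 6) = (h - 3)*(h - 2)*(h + 3)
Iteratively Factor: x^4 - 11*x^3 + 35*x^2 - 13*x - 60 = (x - 5)*(x^3 - 6*x^2 + 5*x + 12) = (x - 5)*(x - 3)*(x^2 - 3*x - 4) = (x - 5)*(x - 3)*(x + 1)*(x - 4)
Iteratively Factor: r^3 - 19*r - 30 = (r + 3)*(r^2 - 3*r - 10) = (r + 2)*(r + 3)*(r - 5)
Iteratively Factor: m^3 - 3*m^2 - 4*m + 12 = (m + 2)*(m^2 - 5*m + 6) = (m - 3)*(m + 2)*(m - 2)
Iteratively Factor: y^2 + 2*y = (y + 2)*(y)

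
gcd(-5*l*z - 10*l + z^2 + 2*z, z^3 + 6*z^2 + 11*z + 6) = z + 2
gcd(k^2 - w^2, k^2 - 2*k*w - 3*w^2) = k + w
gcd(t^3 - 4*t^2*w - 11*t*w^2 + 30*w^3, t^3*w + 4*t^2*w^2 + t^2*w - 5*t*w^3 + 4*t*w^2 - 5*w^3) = 1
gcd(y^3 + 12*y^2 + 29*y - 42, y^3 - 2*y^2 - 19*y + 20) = y - 1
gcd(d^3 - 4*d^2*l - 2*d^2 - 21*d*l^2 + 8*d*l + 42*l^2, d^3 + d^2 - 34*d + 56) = d - 2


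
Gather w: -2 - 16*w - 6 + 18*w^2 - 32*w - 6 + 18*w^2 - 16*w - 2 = 36*w^2 - 64*w - 16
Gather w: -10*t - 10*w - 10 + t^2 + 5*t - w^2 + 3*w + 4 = t^2 - 5*t - w^2 - 7*w - 6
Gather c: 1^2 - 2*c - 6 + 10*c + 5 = 8*c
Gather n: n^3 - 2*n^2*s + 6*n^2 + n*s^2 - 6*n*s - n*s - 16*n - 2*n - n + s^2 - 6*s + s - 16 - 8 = n^3 + n^2*(6 - 2*s) + n*(s^2 - 7*s - 19) + s^2 - 5*s - 24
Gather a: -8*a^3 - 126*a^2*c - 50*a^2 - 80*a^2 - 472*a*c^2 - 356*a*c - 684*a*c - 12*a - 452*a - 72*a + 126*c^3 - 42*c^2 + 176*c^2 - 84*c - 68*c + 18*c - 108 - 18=-8*a^3 + a^2*(-126*c - 130) + a*(-472*c^2 - 1040*c - 536) + 126*c^3 + 134*c^2 - 134*c - 126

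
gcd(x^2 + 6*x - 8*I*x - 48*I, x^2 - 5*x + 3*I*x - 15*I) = 1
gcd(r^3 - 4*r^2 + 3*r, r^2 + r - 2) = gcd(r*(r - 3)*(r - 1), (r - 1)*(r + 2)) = r - 1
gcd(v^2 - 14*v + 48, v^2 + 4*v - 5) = 1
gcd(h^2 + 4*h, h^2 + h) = h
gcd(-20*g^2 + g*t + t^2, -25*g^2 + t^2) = 5*g + t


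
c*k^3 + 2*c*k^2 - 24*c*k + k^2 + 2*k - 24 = (k - 4)*(k + 6)*(c*k + 1)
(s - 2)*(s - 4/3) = s^2 - 10*s/3 + 8/3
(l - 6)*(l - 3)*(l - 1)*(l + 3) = l^4 - 7*l^3 - 3*l^2 + 63*l - 54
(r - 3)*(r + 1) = r^2 - 2*r - 3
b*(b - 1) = b^2 - b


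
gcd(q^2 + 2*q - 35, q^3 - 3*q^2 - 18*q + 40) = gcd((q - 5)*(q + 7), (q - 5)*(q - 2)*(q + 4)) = q - 5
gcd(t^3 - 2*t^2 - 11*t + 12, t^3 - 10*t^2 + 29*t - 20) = t^2 - 5*t + 4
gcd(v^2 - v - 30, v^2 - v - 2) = 1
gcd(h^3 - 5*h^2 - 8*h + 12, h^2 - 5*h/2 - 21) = h - 6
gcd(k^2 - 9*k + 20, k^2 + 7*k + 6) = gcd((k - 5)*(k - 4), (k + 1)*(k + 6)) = 1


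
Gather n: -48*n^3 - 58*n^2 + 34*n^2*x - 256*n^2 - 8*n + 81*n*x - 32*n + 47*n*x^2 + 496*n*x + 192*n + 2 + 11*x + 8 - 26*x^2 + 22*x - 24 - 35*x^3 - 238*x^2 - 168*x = -48*n^3 + n^2*(34*x - 314) + n*(47*x^2 + 577*x + 152) - 35*x^3 - 264*x^2 - 135*x - 14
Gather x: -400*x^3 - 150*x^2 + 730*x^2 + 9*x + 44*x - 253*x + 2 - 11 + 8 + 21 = -400*x^3 + 580*x^2 - 200*x + 20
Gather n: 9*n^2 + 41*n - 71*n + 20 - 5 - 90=9*n^2 - 30*n - 75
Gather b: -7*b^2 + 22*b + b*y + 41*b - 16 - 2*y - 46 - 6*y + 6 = -7*b^2 + b*(y + 63) - 8*y - 56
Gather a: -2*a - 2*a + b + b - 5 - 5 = -4*a + 2*b - 10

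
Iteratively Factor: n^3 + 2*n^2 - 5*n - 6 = (n - 2)*(n^2 + 4*n + 3) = (n - 2)*(n + 1)*(n + 3)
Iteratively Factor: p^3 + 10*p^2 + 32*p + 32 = (p + 4)*(p^2 + 6*p + 8) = (p + 2)*(p + 4)*(p + 4)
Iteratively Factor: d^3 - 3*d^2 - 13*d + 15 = (d + 3)*(d^2 - 6*d + 5) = (d - 5)*(d + 3)*(d - 1)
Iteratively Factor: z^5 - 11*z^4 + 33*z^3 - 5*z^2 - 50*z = (z - 5)*(z^4 - 6*z^3 + 3*z^2 + 10*z) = z*(z - 5)*(z^3 - 6*z^2 + 3*z + 10) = z*(z - 5)*(z - 2)*(z^2 - 4*z - 5) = z*(z - 5)*(z - 2)*(z + 1)*(z - 5)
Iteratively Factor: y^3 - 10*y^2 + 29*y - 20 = (y - 5)*(y^2 - 5*y + 4) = (y - 5)*(y - 1)*(y - 4)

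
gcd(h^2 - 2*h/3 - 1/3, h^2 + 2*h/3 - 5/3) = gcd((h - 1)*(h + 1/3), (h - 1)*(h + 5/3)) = h - 1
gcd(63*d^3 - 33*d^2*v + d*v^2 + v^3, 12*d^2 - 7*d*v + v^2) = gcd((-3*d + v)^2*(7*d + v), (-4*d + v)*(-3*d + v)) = -3*d + v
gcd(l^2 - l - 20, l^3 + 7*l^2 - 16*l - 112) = l + 4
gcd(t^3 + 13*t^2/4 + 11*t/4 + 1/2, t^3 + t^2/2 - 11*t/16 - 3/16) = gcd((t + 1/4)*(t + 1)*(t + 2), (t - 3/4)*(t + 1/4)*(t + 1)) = t^2 + 5*t/4 + 1/4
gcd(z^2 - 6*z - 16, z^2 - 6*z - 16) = z^2 - 6*z - 16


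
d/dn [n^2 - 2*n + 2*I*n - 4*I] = 2*n - 2 + 2*I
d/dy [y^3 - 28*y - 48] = 3*y^2 - 28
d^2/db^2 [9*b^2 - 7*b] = 18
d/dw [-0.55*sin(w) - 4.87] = -0.55*cos(w)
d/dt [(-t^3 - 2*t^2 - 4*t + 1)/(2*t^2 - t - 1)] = (-2*t^4 + 2*t^3 + 13*t^2 + 5)/(4*t^4 - 4*t^3 - 3*t^2 + 2*t + 1)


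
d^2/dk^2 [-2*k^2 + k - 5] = -4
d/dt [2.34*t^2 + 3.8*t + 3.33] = 4.68*t + 3.8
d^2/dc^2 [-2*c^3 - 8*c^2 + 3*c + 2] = -12*c - 16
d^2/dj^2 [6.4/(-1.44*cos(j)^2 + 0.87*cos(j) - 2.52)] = (53.08416*(1 - cos(j)^2)^2 - 24.05376*cos(j)^3 - 61.51104*cos(j)^2 + 62.13888*cos(j) - 16.32384)/(1.44*cos(j)^2 - 0.87*cos(j) + 2.52)^3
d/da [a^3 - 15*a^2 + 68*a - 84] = 3*a^2 - 30*a + 68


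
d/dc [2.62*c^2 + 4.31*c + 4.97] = 5.24*c + 4.31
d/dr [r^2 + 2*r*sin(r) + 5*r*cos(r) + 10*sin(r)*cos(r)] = -5*r*sin(r) + 2*r*cos(r) + 2*r + 2*sin(r) + 5*cos(r) + 10*cos(2*r)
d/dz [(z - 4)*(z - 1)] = 2*z - 5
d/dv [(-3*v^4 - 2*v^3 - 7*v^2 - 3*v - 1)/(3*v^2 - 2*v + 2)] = (-18*v^5 + 12*v^4 - 16*v^3 + 11*v^2 - 22*v - 8)/(9*v^4 - 12*v^3 + 16*v^2 - 8*v + 4)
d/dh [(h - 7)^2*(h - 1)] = 3*(h - 7)*(h - 3)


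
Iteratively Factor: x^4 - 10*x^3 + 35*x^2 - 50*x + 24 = (x - 3)*(x^3 - 7*x^2 + 14*x - 8) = (x - 3)*(x - 2)*(x^2 - 5*x + 4) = (x - 4)*(x - 3)*(x - 2)*(x - 1)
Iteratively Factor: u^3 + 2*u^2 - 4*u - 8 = (u - 2)*(u^2 + 4*u + 4) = (u - 2)*(u + 2)*(u + 2)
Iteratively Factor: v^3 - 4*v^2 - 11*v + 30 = (v + 3)*(v^2 - 7*v + 10) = (v - 5)*(v + 3)*(v - 2)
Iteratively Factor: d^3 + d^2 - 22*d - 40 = (d + 2)*(d^2 - d - 20) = (d + 2)*(d + 4)*(d - 5)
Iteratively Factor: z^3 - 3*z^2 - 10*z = (z - 5)*(z^2 + 2*z) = z*(z - 5)*(z + 2)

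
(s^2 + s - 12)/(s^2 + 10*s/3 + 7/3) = 3*(s^2 + s - 12)/(3*s^2 + 10*s + 7)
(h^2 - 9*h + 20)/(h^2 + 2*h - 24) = (h - 5)/(h + 6)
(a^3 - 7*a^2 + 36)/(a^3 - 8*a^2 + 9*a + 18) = (a + 2)/(a + 1)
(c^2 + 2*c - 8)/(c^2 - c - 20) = (c - 2)/(c - 5)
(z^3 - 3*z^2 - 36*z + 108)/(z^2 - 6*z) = z + 3 - 18/z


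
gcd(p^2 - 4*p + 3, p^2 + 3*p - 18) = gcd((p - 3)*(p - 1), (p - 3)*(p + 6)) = p - 3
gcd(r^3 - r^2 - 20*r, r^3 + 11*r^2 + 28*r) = r^2 + 4*r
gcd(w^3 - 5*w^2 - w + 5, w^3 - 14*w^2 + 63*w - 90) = w - 5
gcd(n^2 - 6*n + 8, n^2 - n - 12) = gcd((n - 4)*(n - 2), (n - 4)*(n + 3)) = n - 4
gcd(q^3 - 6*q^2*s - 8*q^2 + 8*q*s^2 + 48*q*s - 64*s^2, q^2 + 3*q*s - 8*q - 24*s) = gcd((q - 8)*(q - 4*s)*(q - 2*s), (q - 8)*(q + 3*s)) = q - 8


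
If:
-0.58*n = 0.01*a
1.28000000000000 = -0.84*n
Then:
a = 88.38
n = -1.52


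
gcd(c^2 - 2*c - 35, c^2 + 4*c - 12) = 1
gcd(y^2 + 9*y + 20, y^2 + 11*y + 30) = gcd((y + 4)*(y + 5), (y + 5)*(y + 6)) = y + 5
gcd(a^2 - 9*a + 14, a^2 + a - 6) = a - 2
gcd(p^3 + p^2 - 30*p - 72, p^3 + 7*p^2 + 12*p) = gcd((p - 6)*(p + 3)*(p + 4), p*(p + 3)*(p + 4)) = p^2 + 7*p + 12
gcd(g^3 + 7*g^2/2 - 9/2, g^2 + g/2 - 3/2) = g^2 + g/2 - 3/2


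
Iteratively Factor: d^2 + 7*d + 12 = (d + 4)*(d + 3)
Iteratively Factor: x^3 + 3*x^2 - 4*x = (x - 1)*(x^2 + 4*x) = (x - 1)*(x + 4)*(x)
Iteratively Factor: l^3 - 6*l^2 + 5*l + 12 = (l + 1)*(l^2 - 7*l + 12) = (l - 4)*(l + 1)*(l - 3)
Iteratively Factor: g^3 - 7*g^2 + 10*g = (g)*(g^2 - 7*g + 10) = g*(g - 5)*(g - 2)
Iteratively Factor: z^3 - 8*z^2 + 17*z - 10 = (z - 1)*(z^2 - 7*z + 10) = (z - 5)*(z - 1)*(z - 2)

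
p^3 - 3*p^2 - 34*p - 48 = (p - 8)*(p + 2)*(p + 3)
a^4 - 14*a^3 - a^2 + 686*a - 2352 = (a - 8)*(a - 7)*(a - 6)*(a + 7)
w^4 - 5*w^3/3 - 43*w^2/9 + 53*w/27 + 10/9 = (w - 3)*(w - 2/3)*(w + 1/3)*(w + 5/3)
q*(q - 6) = q^2 - 6*q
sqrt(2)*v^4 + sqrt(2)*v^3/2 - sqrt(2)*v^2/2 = v^2*(v - 1/2)*(sqrt(2)*v + sqrt(2))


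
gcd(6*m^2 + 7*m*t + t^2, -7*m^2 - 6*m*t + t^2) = m + t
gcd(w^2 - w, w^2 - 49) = 1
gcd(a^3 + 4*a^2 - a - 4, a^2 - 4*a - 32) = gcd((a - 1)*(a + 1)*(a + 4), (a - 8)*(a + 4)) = a + 4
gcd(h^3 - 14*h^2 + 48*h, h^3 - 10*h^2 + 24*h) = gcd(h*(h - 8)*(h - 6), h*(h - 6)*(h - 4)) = h^2 - 6*h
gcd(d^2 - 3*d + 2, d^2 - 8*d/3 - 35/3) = 1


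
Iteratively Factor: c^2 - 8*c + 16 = (c - 4)*(c - 4)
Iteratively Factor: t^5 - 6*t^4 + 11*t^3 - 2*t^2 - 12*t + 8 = (t - 2)*(t^4 - 4*t^3 + 3*t^2 + 4*t - 4) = (t - 2)^2*(t^3 - 2*t^2 - t + 2) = (t - 2)^3*(t^2 - 1) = (t - 2)^3*(t - 1)*(t + 1)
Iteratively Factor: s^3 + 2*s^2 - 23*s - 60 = (s + 3)*(s^2 - s - 20) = (s - 5)*(s + 3)*(s + 4)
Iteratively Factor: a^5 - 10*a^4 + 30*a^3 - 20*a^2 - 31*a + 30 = (a - 2)*(a^4 - 8*a^3 + 14*a^2 + 8*a - 15) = (a - 2)*(a - 1)*(a^3 - 7*a^2 + 7*a + 15) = (a - 2)*(a - 1)*(a + 1)*(a^2 - 8*a + 15) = (a - 3)*(a - 2)*(a - 1)*(a + 1)*(a - 5)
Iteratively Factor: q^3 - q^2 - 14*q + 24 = (q - 2)*(q^2 + q - 12) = (q - 3)*(q - 2)*(q + 4)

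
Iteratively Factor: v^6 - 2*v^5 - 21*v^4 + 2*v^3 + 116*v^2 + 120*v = (v + 2)*(v^5 - 4*v^4 - 13*v^3 + 28*v^2 + 60*v) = v*(v + 2)*(v^4 - 4*v^3 - 13*v^2 + 28*v + 60) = v*(v + 2)^2*(v^3 - 6*v^2 - v + 30) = v*(v + 2)^3*(v^2 - 8*v + 15) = v*(v - 3)*(v + 2)^3*(v - 5)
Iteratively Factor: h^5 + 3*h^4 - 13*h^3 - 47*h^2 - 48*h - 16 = (h + 1)*(h^4 + 2*h^3 - 15*h^2 - 32*h - 16) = (h + 1)*(h + 4)*(h^3 - 2*h^2 - 7*h - 4) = (h - 4)*(h + 1)*(h + 4)*(h^2 + 2*h + 1) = (h - 4)*(h + 1)^2*(h + 4)*(h + 1)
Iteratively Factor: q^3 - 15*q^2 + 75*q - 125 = (q - 5)*(q^2 - 10*q + 25) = (q - 5)^2*(q - 5)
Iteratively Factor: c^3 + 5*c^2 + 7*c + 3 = (c + 1)*(c^2 + 4*c + 3) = (c + 1)^2*(c + 3)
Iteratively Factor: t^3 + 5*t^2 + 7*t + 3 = (t + 1)*(t^2 + 4*t + 3) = (t + 1)*(t + 3)*(t + 1)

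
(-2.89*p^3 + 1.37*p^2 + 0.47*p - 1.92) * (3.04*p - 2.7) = -8.7856*p^4 + 11.9678*p^3 - 2.2702*p^2 - 7.1058*p + 5.184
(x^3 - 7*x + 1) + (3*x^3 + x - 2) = 4*x^3 - 6*x - 1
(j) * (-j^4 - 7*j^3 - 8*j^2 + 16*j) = -j^5 - 7*j^4 - 8*j^3 + 16*j^2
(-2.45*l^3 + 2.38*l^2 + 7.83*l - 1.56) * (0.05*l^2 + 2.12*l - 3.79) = -0.1225*l^5 - 5.075*l^4 + 14.7226*l^3 + 7.5014*l^2 - 32.9829*l + 5.9124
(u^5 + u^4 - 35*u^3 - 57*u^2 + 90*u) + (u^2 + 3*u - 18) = u^5 + u^4 - 35*u^3 - 56*u^2 + 93*u - 18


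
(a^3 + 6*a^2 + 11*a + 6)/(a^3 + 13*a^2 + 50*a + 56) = (a^2 + 4*a + 3)/(a^2 + 11*a + 28)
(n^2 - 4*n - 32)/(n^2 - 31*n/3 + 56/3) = 3*(n + 4)/(3*n - 7)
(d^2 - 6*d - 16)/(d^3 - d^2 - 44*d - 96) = (d + 2)/(d^2 + 7*d + 12)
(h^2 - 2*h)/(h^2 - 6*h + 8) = h/(h - 4)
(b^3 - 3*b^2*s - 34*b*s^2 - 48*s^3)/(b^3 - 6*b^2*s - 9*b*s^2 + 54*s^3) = (b^2 - 6*b*s - 16*s^2)/(b^2 - 9*b*s + 18*s^2)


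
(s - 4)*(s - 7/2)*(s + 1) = s^3 - 13*s^2/2 + 13*s/2 + 14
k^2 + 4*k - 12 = (k - 2)*(k + 6)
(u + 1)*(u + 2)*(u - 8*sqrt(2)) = u^3 - 8*sqrt(2)*u^2 + 3*u^2 - 24*sqrt(2)*u + 2*u - 16*sqrt(2)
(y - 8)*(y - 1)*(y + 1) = y^3 - 8*y^2 - y + 8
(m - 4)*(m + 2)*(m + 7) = m^3 + 5*m^2 - 22*m - 56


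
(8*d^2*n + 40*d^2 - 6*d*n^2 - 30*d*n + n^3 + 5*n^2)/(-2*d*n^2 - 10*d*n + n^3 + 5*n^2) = (-4*d + n)/n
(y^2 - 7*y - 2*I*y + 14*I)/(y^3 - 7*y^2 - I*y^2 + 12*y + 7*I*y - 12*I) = (y^2 - y*(7 + 2*I) + 14*I)/(y^3 - y^2*(7 + I) + y*(12 + 7*I) - 12*I)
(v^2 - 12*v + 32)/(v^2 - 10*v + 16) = (v - 4)/(v - 2)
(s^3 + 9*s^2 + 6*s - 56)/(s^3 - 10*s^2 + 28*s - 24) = (s^2 + 11*s + 28)/(s^2 - 8*s + 12)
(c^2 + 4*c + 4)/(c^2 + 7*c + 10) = (c + 2)/(c + 5)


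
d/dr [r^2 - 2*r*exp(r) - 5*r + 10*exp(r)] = -2*r*exp(r) + 2*r + 8*exp(r) - 5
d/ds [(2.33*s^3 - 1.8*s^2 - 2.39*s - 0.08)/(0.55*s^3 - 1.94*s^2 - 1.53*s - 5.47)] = (-3.5302*s^4 - 4.5008*s^3 - 39.9859*s^2 + 19.3816*s + 12.9509)/(0.3025*s^6 - 2.134*s^5 + 2.0806*s^4 - 0.0806000000000004*s^3 + 23.5645*s^2 + 16.7382*s + 29.9209)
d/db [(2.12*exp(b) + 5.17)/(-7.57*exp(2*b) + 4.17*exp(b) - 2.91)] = (16.0484*exp(2*b) + 78.2738*exp(b) - 27.7281)*exp(b)/(57.3049*exp(4*b) - 63.1338*exp(3*b) + 61.4463*exp(2*b) - 24.2694*exp(b) + 8.4681)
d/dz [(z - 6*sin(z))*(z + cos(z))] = -(z - 6*sin(z))*(sin(z) - 1) - (z + cos(z))*(6*cos(z) - 1)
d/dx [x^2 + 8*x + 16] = 2*x + 8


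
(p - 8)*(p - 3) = p^2 - 11*p + 24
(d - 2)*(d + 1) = d^2 - d - 2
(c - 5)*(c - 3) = c^2 - 8*c + 15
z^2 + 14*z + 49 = (z + 7)^2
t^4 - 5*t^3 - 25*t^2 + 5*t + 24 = (t - 8)*(t - 1)*(t + 1)*(t + 3)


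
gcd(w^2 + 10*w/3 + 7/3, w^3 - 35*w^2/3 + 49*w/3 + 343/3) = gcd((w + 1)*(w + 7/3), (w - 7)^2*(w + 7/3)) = w + 7/3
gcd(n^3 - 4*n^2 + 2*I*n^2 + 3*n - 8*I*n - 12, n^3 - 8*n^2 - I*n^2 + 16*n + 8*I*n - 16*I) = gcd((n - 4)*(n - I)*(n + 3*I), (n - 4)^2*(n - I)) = n^2 + n*(-4 - I) + 4*I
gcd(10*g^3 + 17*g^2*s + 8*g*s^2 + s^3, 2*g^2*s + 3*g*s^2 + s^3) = 2*g^2 + 3*g*s + s^2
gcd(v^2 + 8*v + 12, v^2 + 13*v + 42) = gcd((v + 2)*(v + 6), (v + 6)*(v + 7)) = v + 6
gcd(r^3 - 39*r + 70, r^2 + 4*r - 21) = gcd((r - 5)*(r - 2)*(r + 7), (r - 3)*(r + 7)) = r + 7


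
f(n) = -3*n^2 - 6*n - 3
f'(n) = -6*n - 6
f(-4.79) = -43.09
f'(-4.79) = 22.74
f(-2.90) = -10.83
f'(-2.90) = 11.40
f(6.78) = -181.59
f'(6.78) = -46.68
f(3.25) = -54.19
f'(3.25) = -25.50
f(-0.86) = -0.06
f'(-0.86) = -0.84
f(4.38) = -86.83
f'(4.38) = -32.28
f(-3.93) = -25.75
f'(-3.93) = 17.58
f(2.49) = -36.54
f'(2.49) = -20.94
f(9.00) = -300.00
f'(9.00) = -60.00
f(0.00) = -3.00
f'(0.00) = -6.00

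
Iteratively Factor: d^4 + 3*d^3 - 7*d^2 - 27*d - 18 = (d + 1)*(d^3 + 2*d^2 - 9*d - 18) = (d + 1)*(d + 2)*(d^2 - 9) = (d + 1)*(d + 2)*(d + 3)*(d - 3)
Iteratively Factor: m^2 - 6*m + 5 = (m - 1)*(m - 5)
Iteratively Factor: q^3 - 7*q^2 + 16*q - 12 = (q - 2)*(q^2 - 5*q + 6) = (q - 2)^2*(q - 3)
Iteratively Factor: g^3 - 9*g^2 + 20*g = (g - 5)*(g^2 - 4*g) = g*(g - 5)*(g - 4)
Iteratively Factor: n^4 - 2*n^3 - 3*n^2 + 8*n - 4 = (n - 2)*(n^3 - 3*n + 2) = (n - 2)*(n + 2)*(n^2 - 2*n + 1) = (n - 2)*(n - 1)*(n + 2)*(n - 1)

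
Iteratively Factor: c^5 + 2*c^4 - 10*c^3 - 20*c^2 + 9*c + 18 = (c - 3)*(c^4 + 5*c^3 + 5*c^2 - 5*c - 6) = (c - 3)*(c - 1)*(c^3 + 6*c^2 + 11*c + 6) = (c - 3)*(c - 1)*(c + 2)*(c^2 + 4*c + 3) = (c - 3)*(c - 1)*(c + 1)*(c + 2)*(c + 3)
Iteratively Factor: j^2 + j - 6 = (j - 2)*(j + 3)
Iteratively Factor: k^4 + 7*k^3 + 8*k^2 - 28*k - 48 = (k - 2)*(k^3 + 9*k^2 + 26*k + 24) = (k - 2)*(k + 2)*(k^2 + 7*k + 12) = (k - 2)*(k + 2)*(k + 4)*(k + 3)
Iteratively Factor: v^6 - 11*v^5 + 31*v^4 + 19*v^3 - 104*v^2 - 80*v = (v + 1)*(v^5 - 12*v^4 + 43*v^3 - 24*v^2 - 80*v) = (v - 4)*(v + 1)*(v^4 - 8*v^3 + 11*v^2 + 20*v) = v*(v - 4)*(v + 1)*(v^3 - 8*v^2 + 11*v + 20) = v*(v - 5)*(v - 4)*(v + 1)*(v^2 - 3*v - 4) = v*(v - 5)*(v - 4)^2*(v + 1)*(v + 1)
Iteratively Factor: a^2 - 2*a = (a)*(a - 2)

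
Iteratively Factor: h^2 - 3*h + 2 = (h - 1)*(h - 2)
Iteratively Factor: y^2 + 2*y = (y)*(y + 2)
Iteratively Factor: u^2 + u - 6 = (u + 3)*(u - 2)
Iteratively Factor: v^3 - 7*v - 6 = (v + 2)*(v^2 - 2*v - 3) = (v - 3)*(v + 2)*(v + 1)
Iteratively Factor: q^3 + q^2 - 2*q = (q - 1)*(q^2 + 2*q) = q*(q - 1)*(q + 2)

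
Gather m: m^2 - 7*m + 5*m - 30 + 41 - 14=m^2 - 2*m - 3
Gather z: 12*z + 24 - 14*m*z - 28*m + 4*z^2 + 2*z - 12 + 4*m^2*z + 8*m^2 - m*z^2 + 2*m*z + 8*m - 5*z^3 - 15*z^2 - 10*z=8*m^2 - 20*m - 5*z^3 + z^2*(-m - 11) + z*(4*m^2 - 12*m + 4) + 12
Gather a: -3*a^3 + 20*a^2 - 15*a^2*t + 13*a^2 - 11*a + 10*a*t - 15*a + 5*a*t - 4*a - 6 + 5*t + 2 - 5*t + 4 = -3*a^3 + a^2*(33 - 15*t) + a*(15*t - 30)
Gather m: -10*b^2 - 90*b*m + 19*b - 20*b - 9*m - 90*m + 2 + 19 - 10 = -10*b^2 - b + m*(-90*b - 99) + 11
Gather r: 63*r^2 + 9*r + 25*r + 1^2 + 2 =63*r^2 + 34*r + 3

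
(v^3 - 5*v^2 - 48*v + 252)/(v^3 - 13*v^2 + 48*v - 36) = (v + 7)/(v - 1)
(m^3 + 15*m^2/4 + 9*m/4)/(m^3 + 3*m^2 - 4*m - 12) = m*(4*m + 3)/(4*(m^2 - 4))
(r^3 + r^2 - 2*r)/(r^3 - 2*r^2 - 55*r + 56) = r*(r + 2)/(r^2 - r - 56)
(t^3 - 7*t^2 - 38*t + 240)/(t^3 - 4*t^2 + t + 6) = (t^3 - 7*t^2 - 38*t + 240)/(t^3 - 4*t^2 + t + 6)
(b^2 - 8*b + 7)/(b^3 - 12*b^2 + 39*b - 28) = 1/(b - 4)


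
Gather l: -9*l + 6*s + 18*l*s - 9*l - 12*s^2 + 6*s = l*(18*s - 18) - 12*s^2 + 12*s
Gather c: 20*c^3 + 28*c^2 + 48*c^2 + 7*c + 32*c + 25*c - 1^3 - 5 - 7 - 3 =20*c^3 + 76*c^2 + 64*c - 16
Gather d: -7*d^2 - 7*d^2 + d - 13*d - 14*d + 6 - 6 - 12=-14*d^2 - 26*d - 12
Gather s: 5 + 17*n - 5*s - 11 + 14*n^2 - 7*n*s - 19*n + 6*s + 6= 14*n^2 - 2*n + s*(1 - 7*n)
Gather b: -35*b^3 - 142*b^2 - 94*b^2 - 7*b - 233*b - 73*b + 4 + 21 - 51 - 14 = -35*b^3 - 236*b^2 - 313*b - 40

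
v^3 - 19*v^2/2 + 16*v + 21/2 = (v - 7)*(v - 3)*(v + 1/2)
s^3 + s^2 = s^2*(s + 1)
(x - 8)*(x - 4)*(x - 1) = x^3 - 13*x^2 + 44*x - 32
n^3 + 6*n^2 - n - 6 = (n - 1)*(n + 1)*(n + 6)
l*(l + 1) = l^2 + l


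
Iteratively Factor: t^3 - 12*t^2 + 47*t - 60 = (t - 3)*(t^2 - 9*t + 20) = (t - 4)*(t - 3)*(t - 5)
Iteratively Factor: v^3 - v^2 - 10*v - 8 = (v - 4)*(v^2 + 3*v + 2) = (v - 4)*(v + 1)*(v + 2)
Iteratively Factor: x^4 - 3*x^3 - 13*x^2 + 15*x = (x - 1)*(x^3 - 2*x^2 - 15*x) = (x - 5)*(x - 1)*(x^2 + 3*x) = (x - 5)*(x - 1)*(x + 3)*(x)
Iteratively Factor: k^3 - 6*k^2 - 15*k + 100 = (k - 5)*(k^2 - k - 20) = (k - 5)*(k + 4)*(k - 5)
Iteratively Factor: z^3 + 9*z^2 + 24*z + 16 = (z + 4)*(z^2 + 5*z + 4) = (z + 4)^2*(z + 1)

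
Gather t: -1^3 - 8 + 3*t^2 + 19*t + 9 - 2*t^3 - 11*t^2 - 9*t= -2*t^3 - 8*t^2 + 10*t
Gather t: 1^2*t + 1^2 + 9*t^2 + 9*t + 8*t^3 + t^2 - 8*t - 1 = 8*t^3 + 10*t^2 + 2*t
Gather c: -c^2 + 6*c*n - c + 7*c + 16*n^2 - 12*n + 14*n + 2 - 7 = -c^2 + c*(6*n + 6) + 16*n^2 + 2*n - 5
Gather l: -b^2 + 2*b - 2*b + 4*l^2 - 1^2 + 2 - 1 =-b^2 + 4*l^2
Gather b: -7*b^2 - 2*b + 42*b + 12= -7*b^2 + 40*b + 12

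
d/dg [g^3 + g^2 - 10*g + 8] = 3*g^2 + 2*g - 10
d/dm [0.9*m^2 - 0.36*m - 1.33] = 1.8*m - 0.36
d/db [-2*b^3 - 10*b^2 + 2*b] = -6*b^2 - 20*b + 2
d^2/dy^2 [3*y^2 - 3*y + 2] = 6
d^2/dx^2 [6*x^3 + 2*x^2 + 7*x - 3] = 36*x + 4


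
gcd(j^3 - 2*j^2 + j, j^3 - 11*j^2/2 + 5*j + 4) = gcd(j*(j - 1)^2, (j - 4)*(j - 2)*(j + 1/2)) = 1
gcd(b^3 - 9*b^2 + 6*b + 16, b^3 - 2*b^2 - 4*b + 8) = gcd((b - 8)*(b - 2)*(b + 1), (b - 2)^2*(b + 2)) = b - 2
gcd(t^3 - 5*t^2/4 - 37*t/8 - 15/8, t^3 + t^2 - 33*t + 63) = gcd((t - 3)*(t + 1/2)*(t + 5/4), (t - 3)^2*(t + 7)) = t - 3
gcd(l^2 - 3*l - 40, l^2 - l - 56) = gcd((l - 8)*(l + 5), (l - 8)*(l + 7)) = l - 8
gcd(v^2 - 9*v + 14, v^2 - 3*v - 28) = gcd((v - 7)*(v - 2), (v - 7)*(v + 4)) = v - 7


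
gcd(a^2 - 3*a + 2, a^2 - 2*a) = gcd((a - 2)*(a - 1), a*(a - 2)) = a - 2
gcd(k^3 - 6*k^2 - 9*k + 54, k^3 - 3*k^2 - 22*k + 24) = k - 6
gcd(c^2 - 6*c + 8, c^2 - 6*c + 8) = c^2 - 6*c + 8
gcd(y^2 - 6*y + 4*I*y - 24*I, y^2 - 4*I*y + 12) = 1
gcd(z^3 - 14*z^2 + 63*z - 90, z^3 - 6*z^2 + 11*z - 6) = z - 3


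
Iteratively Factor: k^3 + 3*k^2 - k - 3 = (k + 1)*(k^2 + 2*k - 3) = (k + 1)*(k + 3)*(k - 1)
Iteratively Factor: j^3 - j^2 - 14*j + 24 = (j - 2)*(j^2 + j - 12) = (j - 2)*(j + 4)*(j - 3)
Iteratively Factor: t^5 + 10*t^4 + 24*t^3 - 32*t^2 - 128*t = (t - 2)*(t^4 + 12*t^3 + 48*t^2 + 64*t) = (t - 2)*(t + 4)*(t^3 + 8*t^2 + 16*t) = (t - 2)*(t + 4)^2*(t^2 + 4*t) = (t - 2)*(t + 4)^3*(t)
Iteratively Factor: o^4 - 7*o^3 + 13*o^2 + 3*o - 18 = (o - 2)*(o^3 - 5*o^2 + 3*o + 9) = (o - 3)*(o - 2)*(o^2 - 2*o - 3) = (o - 3)*(o - 2)*(o + 1)*(o - 3)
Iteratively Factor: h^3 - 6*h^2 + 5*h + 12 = (h + 1)*(h^2 - 7*h + 12) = (h - 3)*(h + 1)*(h - 4)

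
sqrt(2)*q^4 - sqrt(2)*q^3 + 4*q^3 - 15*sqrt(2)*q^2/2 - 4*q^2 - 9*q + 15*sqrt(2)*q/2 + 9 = (q - 1)*(q - 3*sqrt(2)/2)*(q + 3*sqrt(2))*(sqrt(2)*q + 1)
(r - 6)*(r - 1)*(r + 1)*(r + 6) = r^4 - 37*r^2 + 36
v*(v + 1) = v^2 + v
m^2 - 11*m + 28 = (m - 7)*(m - 4)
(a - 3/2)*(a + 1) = a^2 - a/2 - 3/2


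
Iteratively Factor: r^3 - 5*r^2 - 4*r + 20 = (r - 2)*(r^2 - 3*r - 10) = (r - 5)*(r - 2)*(r + 2)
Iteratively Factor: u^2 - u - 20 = (u - 5)*(u + 4)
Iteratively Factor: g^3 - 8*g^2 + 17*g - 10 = (g - 2)*(g^2 - 6*g + 5) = (g - 2)*(g - 1)*(g - 5)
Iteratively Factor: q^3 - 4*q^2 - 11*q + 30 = (q + 3)*(q^2 - 7*q + 10) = (q - 5)*(q + 3)*(q - 2)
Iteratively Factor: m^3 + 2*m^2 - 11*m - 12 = (m + 4)*(m^2 - 2*m - 3) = (m - 3)*(m + 4)*(m + 1)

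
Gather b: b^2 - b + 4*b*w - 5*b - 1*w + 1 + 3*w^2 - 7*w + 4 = b^2 + b*(4*w - 6) + 3*w^2 - 8*w + 5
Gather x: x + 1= x + 1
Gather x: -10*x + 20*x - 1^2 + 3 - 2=10*x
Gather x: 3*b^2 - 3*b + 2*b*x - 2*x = 3*b^2 - 3*b + x*(2*b - 2)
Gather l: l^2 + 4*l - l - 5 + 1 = l^2 + 3*l - 4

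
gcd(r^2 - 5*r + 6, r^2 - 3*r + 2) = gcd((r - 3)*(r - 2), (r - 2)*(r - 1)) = r - 2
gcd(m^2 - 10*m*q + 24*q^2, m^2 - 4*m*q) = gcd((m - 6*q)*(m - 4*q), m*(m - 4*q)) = -m + 4*q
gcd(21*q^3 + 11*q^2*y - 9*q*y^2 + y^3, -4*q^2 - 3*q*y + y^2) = q + y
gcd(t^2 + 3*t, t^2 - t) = t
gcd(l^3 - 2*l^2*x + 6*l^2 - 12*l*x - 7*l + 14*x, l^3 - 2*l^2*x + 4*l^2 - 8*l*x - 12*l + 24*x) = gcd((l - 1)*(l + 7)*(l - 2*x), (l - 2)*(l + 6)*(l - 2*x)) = -l + 2*x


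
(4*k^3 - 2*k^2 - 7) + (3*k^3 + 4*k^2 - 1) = 7*k^3 + 2*k^2 - 8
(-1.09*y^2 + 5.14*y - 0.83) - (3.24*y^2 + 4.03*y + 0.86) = -4.33*y^2 + 1.11*y - 1.69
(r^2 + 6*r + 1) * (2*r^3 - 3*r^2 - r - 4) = 2*r^5 + 9*r^4 - 17*r^3 - 13*r^2 - 25*r - 4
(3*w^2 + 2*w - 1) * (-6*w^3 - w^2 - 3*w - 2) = -18*w^5 - 15*w^4 - 5*w^3 - 11*w^2 - w + 2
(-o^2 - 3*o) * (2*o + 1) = -2*o^3 - 7*o^2 - 3*o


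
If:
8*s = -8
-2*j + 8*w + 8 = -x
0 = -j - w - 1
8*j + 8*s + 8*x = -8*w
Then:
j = 1/5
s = -1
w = -6/5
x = 2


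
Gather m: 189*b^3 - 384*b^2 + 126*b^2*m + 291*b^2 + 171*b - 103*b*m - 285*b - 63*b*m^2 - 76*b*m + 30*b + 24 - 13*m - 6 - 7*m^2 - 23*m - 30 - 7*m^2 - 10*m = 189*b^3 - 93*b^2 - 84*b + m^2*(-63*b - 14) + m*(126*b^2 - 179*b - 46) - 12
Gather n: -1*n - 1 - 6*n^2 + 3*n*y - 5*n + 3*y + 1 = -6*n^2 + n*(3*y - 6) + 3*y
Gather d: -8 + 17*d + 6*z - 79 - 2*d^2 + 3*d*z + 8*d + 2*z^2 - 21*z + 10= -2*d^2 + d*(3*z + 25) + 2*z^2 - 15*z - 77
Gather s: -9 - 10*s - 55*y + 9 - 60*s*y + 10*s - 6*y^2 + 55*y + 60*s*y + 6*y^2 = 0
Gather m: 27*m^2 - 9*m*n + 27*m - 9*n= 27*m^2 + m*(27 - 9*n) - 9*n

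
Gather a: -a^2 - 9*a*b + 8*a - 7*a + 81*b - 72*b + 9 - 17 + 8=-a^2 + a*(1 - 9*b) + 9*b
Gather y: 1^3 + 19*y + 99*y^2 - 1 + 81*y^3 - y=81*y^3 + 99*y^2 + 18*y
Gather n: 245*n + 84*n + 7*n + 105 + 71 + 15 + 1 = 336*n + 192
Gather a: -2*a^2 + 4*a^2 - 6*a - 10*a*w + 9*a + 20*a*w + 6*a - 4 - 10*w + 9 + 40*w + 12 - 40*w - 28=2*a^2 + a*(10*w + 9) - 10*w - 11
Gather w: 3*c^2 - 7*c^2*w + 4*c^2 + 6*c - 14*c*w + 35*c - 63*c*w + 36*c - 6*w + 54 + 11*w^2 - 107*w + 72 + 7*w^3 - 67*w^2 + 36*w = 7*c^2 + 77*c + 7*w^3 - 56*w^2 + w*(-7*c^2 - 77*c - 77) + 126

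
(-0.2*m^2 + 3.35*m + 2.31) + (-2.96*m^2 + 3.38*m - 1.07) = -3.16*m^2 + 6.73*m + 1.24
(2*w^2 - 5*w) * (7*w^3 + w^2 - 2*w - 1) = 14*w^5 - 33*w^4 - 9*w^3 + 8*w^2 + 5*w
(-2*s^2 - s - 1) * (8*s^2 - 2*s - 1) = -16*s^4 - 4*s^3 - 4*s^2 + 3*s + 1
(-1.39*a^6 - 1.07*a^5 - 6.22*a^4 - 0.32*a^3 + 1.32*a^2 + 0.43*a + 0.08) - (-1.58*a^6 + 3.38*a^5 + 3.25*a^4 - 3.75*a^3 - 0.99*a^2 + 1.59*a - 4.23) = 0.19*a^6 - 4.45*a^5 - 9.47*a^4 + 3.43*a^3 + 2.31*a^2 - 1.16*a + 4.31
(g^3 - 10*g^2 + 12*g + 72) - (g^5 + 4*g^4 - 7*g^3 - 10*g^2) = -g^5 - 4*g^4 + 8*g^3 + 12*g + 72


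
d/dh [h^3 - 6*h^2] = 3*h*(h - 4)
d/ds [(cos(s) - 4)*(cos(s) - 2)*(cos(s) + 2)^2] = 2*(-2*cos(s)^3 + 3*cos(s)^2 + 12*cos(s) - 4)*sin(s)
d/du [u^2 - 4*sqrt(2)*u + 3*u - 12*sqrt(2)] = 2*u - 4*sqrt(2) + 3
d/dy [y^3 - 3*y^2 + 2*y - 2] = 3*y^2 - 6*y + 2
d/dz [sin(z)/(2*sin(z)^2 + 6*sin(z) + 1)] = cos(z)*cos(2*z)/(6*sin(z) - cos(2*z) + 2)^2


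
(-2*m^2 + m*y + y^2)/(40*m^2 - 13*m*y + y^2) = (-2*m^2 + m*y + y^2)/(40*m^2 - 13*m*y + y^2)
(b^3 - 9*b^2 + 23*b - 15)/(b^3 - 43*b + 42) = (b^2 - 8*b + 15)/(b^2 + b - 42)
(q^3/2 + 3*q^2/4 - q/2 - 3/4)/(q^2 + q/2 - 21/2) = (q^3 + 3*q^2/2 - q - 3/2)/(2*q^2 + q - 21)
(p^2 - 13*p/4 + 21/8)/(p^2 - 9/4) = (4*p - 7)/(2*(2*p + 3))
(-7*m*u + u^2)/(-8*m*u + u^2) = (7*m - u)/(8*m - u)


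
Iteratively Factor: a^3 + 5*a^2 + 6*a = (a + 3)*(a^2 + 2*a) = a*(a + 3)*(a + 2)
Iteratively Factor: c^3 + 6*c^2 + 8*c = (c)*(c^2 + 6*c + 8) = c*(c + 2)*(c + 4)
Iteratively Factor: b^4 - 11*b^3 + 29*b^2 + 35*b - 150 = (b - 5)*(b^3 - 6*b^2 - b + 30) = (b - 5)*(b - 3)*(b^2 - 3*b - 10) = (b - 5)*(b - 3)*(b + 2)*(b - 5)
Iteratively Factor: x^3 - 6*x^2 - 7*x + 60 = (x - 4)*(x^2 - 2*x - 15) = (x - 4)*(x + 3)*(x - 5)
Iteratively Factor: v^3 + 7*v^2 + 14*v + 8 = (v + 4)*(v^2 + 3*v + 2) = (v + 2)*(v + 4)*(v + 1)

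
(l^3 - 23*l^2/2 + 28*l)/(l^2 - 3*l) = (l^2 - 23*l/2 + 28)/(l - 3)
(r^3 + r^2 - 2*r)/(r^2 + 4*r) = (r^2 + r - 2)/(r + 4)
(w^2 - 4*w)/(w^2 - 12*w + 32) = w/(w - 8)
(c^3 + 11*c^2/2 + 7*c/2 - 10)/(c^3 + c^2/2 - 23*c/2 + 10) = (2*c + 5)/(2*c - 5)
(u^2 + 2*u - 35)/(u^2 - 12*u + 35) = (u + 7)/(u - 7)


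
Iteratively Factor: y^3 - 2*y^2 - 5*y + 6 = (y - 3)*(y^2 + y - 2) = (y - 3)*(y - 1)*(y + 2)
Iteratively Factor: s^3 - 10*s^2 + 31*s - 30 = (s - 5)*(s^2 - 5*s + 6) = (s - 5)*(s - 3)*(s - 2)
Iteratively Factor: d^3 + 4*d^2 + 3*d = (d)*(d^2 + 4*d + 3) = d*(d + 3)*(d + 1)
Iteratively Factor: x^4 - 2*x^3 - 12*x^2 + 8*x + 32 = (x - 4)*(x^3 + 2*x^2 - 4*x - 8) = (x - 4)*(x + 2)*(x^2 - 4) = (x - 4)*(x - 2)*(x + 2)*(x + 2)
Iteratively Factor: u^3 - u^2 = (u - 1)*(u^2) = u*(u - 1)*(u)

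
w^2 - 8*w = w*(w - 8)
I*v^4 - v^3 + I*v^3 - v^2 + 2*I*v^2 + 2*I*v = v*(v - I)*(v + 2*I)*(I*v + I)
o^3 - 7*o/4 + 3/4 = (o - 1)*(o - 1/2)*(o + 3/2)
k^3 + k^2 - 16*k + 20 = (k - 2)^2*(k + 5)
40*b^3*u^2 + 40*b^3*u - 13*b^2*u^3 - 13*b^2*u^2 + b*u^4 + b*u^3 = u*(-8*b + u)*(-5*b + u)*(b*u + b)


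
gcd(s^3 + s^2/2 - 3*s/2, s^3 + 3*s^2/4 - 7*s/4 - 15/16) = s + 3/2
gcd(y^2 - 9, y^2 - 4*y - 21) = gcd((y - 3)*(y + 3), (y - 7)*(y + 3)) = y + 3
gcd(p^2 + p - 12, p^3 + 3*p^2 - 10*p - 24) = p^2 + p - 12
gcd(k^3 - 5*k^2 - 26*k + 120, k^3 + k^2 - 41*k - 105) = k + 5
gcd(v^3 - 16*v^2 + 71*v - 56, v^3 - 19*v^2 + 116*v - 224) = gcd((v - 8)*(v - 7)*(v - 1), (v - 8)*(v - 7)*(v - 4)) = v^2 - 15*v + 56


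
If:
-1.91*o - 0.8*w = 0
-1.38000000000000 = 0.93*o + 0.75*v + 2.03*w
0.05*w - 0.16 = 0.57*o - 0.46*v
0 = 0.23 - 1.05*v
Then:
No Solution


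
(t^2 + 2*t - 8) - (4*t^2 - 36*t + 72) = -3*t^2 + 38*t - 80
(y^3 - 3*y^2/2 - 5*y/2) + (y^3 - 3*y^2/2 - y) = 2*y^3 - 3*y^2 - 7*y/2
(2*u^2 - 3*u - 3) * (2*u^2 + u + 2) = 4*u^4 - 4*u^3 - 5*u^2 - 9*u - 6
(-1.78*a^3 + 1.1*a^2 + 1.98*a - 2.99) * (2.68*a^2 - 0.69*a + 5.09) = -4.7704*a^5 + 4.1762*a^4 - 4.5128*a^3 - 3.7804*a^2 + 12.1413*a - 15.2191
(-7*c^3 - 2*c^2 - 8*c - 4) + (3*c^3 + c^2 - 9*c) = -4*c^3 - c^2 - 17*c - 4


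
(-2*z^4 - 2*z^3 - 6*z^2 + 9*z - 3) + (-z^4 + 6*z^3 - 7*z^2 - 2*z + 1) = -3*z^4 + 4*z^3 - 13*z^2 + 7*z - 2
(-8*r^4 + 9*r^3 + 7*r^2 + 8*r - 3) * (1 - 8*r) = 64*r^5 - 80*r^4 - 47*r^3 - 57*r^2 + 32*r - 3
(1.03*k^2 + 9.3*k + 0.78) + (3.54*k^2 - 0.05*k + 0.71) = 4.57*k^2 + 9.25*k + 1.49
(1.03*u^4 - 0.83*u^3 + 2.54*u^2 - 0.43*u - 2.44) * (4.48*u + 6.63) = 4.6144*u^5 + 3.1105*u^4 + 5.8763*u^3 + 14.9138*u^2 - 13.7821*u - 16.1772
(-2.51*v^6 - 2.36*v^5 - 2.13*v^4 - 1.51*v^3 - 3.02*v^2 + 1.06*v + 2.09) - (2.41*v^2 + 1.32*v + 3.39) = -2.51*v^6 - 2.36*v^5 - 2.13*v^4 - 1.51*v^3 - 5.43*v^2 - 0.26*v - 1.3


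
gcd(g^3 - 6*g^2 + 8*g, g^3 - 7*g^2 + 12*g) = g^2 - 4*g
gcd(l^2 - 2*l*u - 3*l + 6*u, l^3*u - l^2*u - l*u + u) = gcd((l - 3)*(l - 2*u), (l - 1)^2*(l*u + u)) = 1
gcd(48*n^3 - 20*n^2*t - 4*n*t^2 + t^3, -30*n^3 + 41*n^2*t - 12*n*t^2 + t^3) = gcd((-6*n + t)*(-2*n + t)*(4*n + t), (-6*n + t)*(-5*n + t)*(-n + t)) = -6*n + t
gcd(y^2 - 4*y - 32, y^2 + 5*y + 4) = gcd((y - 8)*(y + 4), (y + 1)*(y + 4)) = y + 4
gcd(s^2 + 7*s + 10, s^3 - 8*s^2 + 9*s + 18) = 1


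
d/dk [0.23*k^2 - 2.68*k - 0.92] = 0.46*k - 2.68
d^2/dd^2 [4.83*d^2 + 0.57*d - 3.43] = 9.66000000000000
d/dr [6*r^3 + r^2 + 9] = 2*r*(9*r + 1)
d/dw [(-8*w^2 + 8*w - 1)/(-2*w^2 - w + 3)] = (24*w^2 - 52*w + 23)/(4*w^4 + 4*w^3 - 11*w^2 - 6*w + 9)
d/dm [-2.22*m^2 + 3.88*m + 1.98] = 3.88 - 4.44*m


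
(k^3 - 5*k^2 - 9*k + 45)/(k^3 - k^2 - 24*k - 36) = (k^2 - 8*k + 15)/(k^2 - 4*k - 12)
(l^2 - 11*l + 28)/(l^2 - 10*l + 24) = (l - 7)/(l - 6)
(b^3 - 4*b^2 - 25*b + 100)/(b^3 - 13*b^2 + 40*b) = (b^2 + b - 20)/(b*(b - 8))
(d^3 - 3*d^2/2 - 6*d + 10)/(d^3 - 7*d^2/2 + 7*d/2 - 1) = (2*d^2 + d - 10)/(2*d^2 - 3*d + 1)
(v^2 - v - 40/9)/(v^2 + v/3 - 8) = (v + 5/3)/(v + 3)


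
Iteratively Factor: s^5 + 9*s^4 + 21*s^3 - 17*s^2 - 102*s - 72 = (s - 2)*(s^4 + 11*s^3 + 43*s^2 + 69*s + 36) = (s - 2)*(s + 3)*(s^3 + 8*s^2 + 19*s + 12) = (s - 2)*(s + 1)*(s + 3)*(s^2 + 7*s + 12) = (s - 2)*(s + 1)*(s + 3)*(s + 4)*(s + 3)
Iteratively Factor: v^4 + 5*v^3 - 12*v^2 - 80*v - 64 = (v + 4)*(v^3 + v^2 - 16*v - 16) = (v + 4)^2*(v^2 - 3*v - 4) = (v - 4)*(v + 4)^2*(v + 1)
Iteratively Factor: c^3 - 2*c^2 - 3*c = (c - 3)*(c^2 + c) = (c - 3)*(c + 1)*(c)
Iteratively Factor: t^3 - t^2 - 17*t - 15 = (t + 3)*(t^2 - 4*t - 5) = (t - 5)*(t + 3)*(t + 1)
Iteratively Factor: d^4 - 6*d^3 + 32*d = (d - 4)*(d^3 - 2*d^2 - 8*d) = d*(d - 4)*(d^2 - 2*d - 8) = d*(d - 4)^2*(d + 2)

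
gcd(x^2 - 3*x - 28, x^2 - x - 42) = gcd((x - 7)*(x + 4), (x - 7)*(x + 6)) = x - 7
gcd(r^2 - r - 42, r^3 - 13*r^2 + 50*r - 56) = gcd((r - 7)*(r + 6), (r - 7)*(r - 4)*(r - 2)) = r - 7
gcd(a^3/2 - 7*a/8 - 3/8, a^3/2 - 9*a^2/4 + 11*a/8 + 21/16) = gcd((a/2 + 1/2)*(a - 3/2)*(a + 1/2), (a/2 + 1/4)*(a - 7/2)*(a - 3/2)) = a^2 - a - 3/4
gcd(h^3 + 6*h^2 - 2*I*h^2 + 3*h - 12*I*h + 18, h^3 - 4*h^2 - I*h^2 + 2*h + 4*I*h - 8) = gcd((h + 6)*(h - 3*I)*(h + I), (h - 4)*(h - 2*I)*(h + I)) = h + I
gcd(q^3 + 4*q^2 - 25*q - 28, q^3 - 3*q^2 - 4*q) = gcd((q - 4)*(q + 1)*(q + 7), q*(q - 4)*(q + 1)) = q^2 - 3*q - 4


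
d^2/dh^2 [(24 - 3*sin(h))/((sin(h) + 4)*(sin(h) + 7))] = 3*(sin(h)^5 - 43*sin(h)^4 - 434*sin(h)^3 - 332*sin(h)^2 + 3944*sin(h) + 2104)/((sin(h) + 4)^3*(sin(h) + 7)^3)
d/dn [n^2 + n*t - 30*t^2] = 2*n + t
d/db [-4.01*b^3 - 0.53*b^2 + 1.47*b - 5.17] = -12.03*b^2 - 1.06*b + 1.47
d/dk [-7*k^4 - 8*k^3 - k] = -28*k^3 - 24*k^2 - 1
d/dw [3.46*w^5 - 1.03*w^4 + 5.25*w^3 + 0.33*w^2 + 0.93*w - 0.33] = 17.3*w^4 - 4.12*w^3 + 15.75*w^2 + 0.66*w + 0.93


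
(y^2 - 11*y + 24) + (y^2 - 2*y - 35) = 2*y^2 - 13*y - 11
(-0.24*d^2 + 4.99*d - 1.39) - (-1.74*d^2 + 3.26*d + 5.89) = 1.5*d^2 + 1.73*d - 7.28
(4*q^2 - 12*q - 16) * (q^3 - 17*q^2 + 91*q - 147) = 4*q^5 - 80*q^4 + 552*q^3 - 1408*q^2 + 308*q + 2352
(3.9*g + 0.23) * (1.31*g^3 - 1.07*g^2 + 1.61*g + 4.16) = 5.109*g^4 - 3.8717*g^3 + 6.0329*g^2 + 16.5943*g + 0.9568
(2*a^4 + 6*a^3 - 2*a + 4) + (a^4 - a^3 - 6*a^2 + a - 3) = 3*a^4 + 5*a^3 - 6*a^2 - a + 1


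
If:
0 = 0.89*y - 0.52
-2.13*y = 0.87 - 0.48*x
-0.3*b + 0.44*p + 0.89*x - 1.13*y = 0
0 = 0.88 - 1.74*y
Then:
No Solution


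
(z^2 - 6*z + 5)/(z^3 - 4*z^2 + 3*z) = (z - 5)/(z*(z - 3))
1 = 1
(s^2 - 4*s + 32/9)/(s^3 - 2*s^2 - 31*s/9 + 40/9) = (3*s - 4)/(3*s^2 + 2*s - 5)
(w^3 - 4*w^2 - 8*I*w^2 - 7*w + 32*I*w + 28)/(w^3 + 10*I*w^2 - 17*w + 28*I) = (w^2 - w*(4 + 7*I) + 28*I)/(w^2 + 11*I*w - 28)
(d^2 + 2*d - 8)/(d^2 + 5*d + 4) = (d - 2)/(d + 1)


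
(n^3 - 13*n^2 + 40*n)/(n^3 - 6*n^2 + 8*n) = (n^2 - 13*n + 40)/(n^2 - 6*n + 8)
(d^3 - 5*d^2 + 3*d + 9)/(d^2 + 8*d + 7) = (d^2 - 6*d + 9)/(d + 7)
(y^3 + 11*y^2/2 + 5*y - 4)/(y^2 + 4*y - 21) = (y^3 + 11*y^2/2 + 5*y - 4)/(y^2 + 4*y - 21)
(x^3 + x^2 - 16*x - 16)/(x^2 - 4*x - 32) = (x^2 - 3*x - 4)/(x - 8)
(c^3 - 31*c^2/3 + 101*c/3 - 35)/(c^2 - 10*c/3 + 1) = (3*c^2 - 22*c + 35)/(3*c - 1)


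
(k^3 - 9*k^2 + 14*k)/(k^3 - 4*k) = (k - 7)/(k + 2)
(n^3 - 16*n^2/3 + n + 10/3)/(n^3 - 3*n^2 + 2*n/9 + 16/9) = 3*(n - 5)/(3*n - 8)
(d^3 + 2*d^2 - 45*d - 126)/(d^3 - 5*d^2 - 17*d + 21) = (d + 6)/(d - 1)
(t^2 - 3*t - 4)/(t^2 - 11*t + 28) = (t + 1)/(t - 7)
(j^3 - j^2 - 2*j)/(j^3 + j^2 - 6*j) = (j + 1)/(j + 3)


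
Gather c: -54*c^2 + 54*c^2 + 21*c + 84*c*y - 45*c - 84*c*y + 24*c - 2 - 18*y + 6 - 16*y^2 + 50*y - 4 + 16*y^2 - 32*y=0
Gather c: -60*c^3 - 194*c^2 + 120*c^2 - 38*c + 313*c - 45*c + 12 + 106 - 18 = -60*c^3 - 74*c^2 + 230*c + 100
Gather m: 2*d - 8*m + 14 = 2*d - 8*m + 14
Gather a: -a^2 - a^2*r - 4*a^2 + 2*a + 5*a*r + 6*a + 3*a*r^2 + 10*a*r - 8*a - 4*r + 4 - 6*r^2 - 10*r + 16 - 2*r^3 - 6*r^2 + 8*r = a^2*(-r - 5) + a*(3*r^2 + 15*r) - 2*r^3 - 12*r^2 - 6*r + 20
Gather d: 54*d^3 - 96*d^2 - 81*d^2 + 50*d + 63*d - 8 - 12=54*d^3 - 177*d^2 + 113*d - 20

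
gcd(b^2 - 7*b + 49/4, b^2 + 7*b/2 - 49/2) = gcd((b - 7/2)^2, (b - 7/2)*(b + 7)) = b - 7/2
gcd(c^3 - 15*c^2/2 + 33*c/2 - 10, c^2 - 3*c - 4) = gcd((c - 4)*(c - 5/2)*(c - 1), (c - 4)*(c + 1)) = c - 4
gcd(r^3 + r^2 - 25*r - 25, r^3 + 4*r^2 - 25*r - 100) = r^2 - 25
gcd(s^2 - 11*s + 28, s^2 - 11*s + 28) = s^2 - 11*s + 28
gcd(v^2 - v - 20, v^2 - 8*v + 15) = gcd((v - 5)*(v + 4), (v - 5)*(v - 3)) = v - 5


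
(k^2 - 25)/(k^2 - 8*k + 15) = (k + 5)/(k - 3)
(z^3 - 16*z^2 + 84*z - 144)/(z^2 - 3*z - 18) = (z^2 - 10*z + 24)/(z + 3)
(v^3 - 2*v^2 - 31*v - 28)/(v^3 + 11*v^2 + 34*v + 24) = (v - 7)/(v + 6)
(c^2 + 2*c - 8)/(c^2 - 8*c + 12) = (c + 4)/(c - 6)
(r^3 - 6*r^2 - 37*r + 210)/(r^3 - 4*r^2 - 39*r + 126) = (r - 5)/(r - 3)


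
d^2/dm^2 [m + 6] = 0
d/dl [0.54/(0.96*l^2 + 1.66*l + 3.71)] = (-1.0368*l - 0.8964)/(0.96*l^2 + 1.66*l + 3.71)^2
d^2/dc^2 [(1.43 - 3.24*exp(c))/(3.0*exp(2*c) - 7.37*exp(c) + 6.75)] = (-29.16*exp(4*c) - 20.1564000000001*exp(3*c) + 298.8081*exp(2*c) - 199.338733*exp(c) - 76.483575)*exp(c)/(27.0*exp(6*c) - 198.99*exp(5*c) + 671.1021*exp(4*c) - 1295.770553*exp(3*c) + 1509.979725*exp(2*c) - 1007.386875*exp(c) + 307.546875)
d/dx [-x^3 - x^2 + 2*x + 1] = -3*x^2 - 2*x + 2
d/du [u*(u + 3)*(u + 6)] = 3*u^2 + 18*u + 18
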